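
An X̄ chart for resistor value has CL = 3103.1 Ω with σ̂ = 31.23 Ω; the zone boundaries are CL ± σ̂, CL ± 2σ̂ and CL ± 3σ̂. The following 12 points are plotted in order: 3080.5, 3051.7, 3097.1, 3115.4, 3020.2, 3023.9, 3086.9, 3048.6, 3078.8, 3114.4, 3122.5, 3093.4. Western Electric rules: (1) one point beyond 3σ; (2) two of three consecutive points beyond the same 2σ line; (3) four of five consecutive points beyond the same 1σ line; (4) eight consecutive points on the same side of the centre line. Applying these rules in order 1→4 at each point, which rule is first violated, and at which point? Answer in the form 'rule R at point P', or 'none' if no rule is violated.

Zone of each point (C = within 1σ̂, B = 1σ̂–2σ̂, A = 2σ̂–3σ̂, * = beyond 3σ̂; sign = side of CL): 1:-C, 2:-B, 3:-C, 4:+C, 5:-A, 6:-A, 7:-C, 8:-B, 9:-C, 10:+C, 11:+C, 12:-C
Rule 2 (two of three consecutive points beyond the same 2σ limit) is satisfied at point 6.

rule 2 at point 6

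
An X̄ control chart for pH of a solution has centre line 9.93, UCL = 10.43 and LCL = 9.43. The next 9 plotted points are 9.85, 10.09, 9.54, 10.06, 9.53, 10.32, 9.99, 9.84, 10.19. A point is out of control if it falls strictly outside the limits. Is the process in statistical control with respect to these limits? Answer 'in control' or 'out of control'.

in control

All 9 points lie within [9.43, 10.43].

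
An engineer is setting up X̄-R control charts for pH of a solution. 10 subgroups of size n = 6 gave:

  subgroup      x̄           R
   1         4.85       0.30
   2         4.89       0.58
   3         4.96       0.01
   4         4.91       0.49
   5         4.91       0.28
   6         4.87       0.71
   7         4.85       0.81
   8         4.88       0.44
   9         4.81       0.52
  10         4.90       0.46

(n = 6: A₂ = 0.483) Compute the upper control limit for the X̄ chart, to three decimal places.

5.105

X̄̄ = (4.85 + 4.89 + 4.96 + 4.91 + 4.91 + 4.87 + 4.85 + 4.88 + 4.81 + 4.90) / 10 = 48.8300 / 10 = 4.8830
R̄ = (0.30 + 0.58 + 0.01 + 0.49 + 0.28 + 0.71 + 0.81 + 0.44 + 0.52 + 0.46) / 10 = 4.6000 / 10 = 0.4600
UCL = X̄̄ + A₂·R̄ = 4.8830 + 0.483 × 0.4600 = 5.1052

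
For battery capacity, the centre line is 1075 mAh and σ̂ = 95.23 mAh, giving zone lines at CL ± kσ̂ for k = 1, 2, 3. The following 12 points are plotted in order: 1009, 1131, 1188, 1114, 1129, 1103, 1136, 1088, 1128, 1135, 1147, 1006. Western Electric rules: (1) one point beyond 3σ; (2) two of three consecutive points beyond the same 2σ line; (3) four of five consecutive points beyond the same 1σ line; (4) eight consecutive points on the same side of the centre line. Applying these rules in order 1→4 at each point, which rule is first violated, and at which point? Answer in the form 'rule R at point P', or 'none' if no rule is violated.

rule 4 at point 9

Zone of each point (C = within 1σ̂, B = 1σ̂–2σ̂, A = 2σ̂–3σ̂, * = beyond 3σ̂; sign = side of CL): 1:-C, 2:+C, 3:+B, 4:+C, 5:+C, 6:+C, 7:+C, 8:+C, 9:+C, 10:+C, 11:+C, 12:-C
Rule 4 (eight consecutive points on the same side of the centre line) is satisfied at point 9.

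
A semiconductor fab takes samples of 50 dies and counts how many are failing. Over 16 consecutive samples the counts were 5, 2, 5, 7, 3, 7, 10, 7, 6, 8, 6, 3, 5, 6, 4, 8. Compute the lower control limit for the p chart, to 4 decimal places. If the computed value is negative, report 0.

0.0000

p̄ = Σdᵢ / (k·n) = 92 / (16 × 50) = 0.11500
LCL = p̄ − 3·√(p̄(1−p̄)/n) = 0.11500 − 3 × 0.04512 = -0.02035 → 0 (negative, so LCL = 0)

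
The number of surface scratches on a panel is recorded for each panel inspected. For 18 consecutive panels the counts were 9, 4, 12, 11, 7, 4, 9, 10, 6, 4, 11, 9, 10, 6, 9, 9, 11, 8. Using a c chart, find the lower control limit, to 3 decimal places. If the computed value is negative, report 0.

0.000

c̄ = (9 + 4 + 12 + 11 + 7 + 4 + 9 + 10 + 6 + 4 + 11 + 9 + 10 + 6 + 9 + 9 + 11 + 8) / 18 = 149 / 18 = 8.2778
LCL = c̄ − 3√c̄ = 8.2778 − 3 × 2.8771 = -0.3536 → 0 (cannot be negative)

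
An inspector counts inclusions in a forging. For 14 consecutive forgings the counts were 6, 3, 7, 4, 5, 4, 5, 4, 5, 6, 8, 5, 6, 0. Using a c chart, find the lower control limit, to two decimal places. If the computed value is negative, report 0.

0.00

c̄ = (6 + 3 + 7 + 4 + 5 + 4 + 5 + 4 + 5 + 6 + 8 + 5 + 6 + 0) / 14 = 68 / 14 = 4.8571
LCL = c̄ − 3√c̄ = 4.8571 − 3 × 2.2039 = -1.7545 → 0 (cannot be negative)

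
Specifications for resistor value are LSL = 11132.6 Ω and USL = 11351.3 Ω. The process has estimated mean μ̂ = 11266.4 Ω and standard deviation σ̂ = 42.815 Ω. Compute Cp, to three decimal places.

0.851

Cp = (USL − LSL) / (6σ̂) = (11351.3 − 11132.6) / (6 × 42.815) = 218.7000 / 256.8900 = 0.8513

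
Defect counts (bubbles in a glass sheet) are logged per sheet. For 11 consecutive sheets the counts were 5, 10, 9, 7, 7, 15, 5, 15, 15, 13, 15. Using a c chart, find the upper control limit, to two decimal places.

c̄ = (5 + 10 + 9 + 7 + 7 + 15 + 5 + 15 + 15 + 13 + 15) / 11 = 116 / 11 = 10.5455
UCL = c̄ + 3√c̄ = 10.5455 + 3 × √10.5455 = 10.5455 + 3 × 3.2474 = 20.2876

20.29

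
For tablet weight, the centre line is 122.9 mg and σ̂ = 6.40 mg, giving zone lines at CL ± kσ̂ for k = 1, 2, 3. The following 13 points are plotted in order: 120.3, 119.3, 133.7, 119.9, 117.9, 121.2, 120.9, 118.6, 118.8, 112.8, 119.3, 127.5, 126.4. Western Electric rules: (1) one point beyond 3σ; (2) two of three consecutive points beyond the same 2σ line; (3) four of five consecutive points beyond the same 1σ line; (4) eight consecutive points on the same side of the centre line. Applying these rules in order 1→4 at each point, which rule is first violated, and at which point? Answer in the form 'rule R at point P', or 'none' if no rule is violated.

Zone of each point (C = within 1σ̂, B = 1σ̂–2σ̂, A = 2σ̂–3σ̂, * = beyond 3σ̂; sign = side of CL): 1:-C, 2:-C, 3:+B, 4:-C, 5:-C, 6:-C, 7:-C, 8:-C, 9:-C, 10:-B, 11:-C, 12:+C, 13:+C
Rule 4 (eight consecutive points on the same side of the centre line) is satisfied at point 11.

rule 4 at point 11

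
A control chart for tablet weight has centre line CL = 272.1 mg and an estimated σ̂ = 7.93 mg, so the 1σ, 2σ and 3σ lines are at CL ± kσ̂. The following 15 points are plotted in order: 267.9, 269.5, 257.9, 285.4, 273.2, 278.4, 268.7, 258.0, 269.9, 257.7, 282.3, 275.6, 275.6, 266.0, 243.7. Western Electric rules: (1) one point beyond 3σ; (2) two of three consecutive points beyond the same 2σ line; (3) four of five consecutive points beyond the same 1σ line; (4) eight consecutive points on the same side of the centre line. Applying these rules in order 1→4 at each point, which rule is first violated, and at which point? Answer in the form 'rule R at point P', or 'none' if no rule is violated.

rule 1 at point 15

Zone of each point (C = within 1σ̂, B = 1σ̂–2σ̂, A = 2σ̂–3σ̂, * = beyond 3σ̂; sign = side of CL): 1:-C, 2:-C, 3:-B, 4:+B, 5:+C, 6:+C, 7:-C, 8:-B, 9:-C, 10:-B, 11:+B, 12:+C, 13:+C, 14:-C, 15:-*
Rule 1 (one point beyond the 3σ limits) is satisfied at point 15.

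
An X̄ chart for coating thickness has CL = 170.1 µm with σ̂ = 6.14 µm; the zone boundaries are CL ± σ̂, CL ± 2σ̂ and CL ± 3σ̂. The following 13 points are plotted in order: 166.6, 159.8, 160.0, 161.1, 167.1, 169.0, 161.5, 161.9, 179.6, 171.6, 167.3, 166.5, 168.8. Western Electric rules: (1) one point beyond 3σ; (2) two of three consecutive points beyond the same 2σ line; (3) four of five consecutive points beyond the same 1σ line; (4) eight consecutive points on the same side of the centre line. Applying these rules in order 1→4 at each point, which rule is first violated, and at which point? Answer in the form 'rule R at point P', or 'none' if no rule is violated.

rule 4 at point 8

Zone of each point (C = within 1σ̂, B = 1σ̂–2σ̂, A = 2σ̂–3σ̂, * = beyond 3σ̂; sign = side of CL): 1:-C, 2:-B, 3:-B, 4:-B, 5:-C, 6:-C, 7:-B, 8:-B, 9:+B, 10:+C, 11:-C, 12:-C, 13:-C
Rule 4 (eight consecutive points on the same side of the centre line) is satisfied at point 8.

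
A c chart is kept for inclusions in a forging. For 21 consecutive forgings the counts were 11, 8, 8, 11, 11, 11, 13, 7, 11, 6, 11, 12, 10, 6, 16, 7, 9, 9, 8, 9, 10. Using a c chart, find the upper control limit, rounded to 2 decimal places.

c̄ = (11 + 8 + 8 + 11 + 11 + 11 + 13 + 7 + 11 + 6 + 11 + 12 + 10 + 6 + 16 + 7 + 9 + 9 + 8 + 9 + 10) / 21 = 204 / 21 = 9.7143
UCL = c̄ + 3√c̄ = 9.7143 + 3 × √9.7143 = 9.7143 + 3 × 3.1168 = 19.0646

19.06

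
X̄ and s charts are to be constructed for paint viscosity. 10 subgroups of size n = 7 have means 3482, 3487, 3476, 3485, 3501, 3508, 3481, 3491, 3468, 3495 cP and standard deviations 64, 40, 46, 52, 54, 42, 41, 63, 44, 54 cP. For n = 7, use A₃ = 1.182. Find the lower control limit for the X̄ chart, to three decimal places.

X̄̄ = (3482 + 3487 + 3476 + 3485 + 3501 + 3508 + 3481 + 3491 + 3468 + 3495) / 10 = 3487.4000
s̄ = (64 + 40 + 46 + 52 + 54 + 42 + 41 + 63 + 44 + 54) / 10 = 50.0000
LCL = X̄̄ − A₃·s̄ = 3487.4000 − 1.182 × 50.0000 = 3428.3000

3428.300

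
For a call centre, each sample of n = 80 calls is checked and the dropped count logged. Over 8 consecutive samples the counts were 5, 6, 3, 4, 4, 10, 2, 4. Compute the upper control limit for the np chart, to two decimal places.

p̄ = Σdᵢ / (k·n) = 38 / (8 × 80) = 0.05937
UCL = np̄ + 3·√(np̄(1−p̄)) = 4.7500 + 3 × √(4.7500×0.94063) = 4.7500 + 3 × 2.1138 = 11.0913

11.09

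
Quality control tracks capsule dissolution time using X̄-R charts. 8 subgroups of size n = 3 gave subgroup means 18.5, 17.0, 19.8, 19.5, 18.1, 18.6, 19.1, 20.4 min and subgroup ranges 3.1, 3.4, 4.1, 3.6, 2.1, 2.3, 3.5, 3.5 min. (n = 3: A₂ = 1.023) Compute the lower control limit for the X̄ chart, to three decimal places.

15.601

X̄̄ = (18.5 + 17.0 + 19.8 + 19.5 + 18.1 + 18.6 + 19.1 + 20.4) / 8 = 151.0000 / 8 = 18.8750
R̄ = (3.1 + 3.4 + 4.1 + 3.6 + 2.1 + 2.3 + 3.5 + 3.5) / 8 = 25.6000 / 8 = 3.2000
LCL = X̄̄ − A₂·R̄ = 18.8750 − 1.023 × 3.2000 = 15.6014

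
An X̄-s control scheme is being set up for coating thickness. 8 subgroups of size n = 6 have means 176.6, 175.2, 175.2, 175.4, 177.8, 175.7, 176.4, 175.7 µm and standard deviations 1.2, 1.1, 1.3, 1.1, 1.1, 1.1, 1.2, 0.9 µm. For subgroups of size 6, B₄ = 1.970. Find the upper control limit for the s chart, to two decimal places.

2.22

s̄ = (1.2 + 1.1 + 1.3 + 1.1 + 1.1 + 1.1 + 1.2 + 0.9) / 8 = 1.1250
UCL_s = B₄·s̄ = 1.970 × 1.1250 = 2.2163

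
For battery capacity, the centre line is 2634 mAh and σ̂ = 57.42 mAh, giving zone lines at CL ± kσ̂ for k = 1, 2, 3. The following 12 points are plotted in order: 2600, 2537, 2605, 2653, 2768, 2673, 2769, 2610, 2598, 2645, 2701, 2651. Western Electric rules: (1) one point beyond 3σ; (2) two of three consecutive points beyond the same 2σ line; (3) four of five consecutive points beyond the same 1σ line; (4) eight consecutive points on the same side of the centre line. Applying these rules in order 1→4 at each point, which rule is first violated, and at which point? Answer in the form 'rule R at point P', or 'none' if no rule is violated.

Zone of each point (C = within 1σ̂, B = 1σ̂–2σ̂, A = 2σ̂–3σ̂, * = beyond 3σ̂; sign = side of CL): 1:-C, 2:-B, 3:-C, 4:+C, 5:+A, 6:+C, 7:+A, 8:-C, 9:-C, 10:+C, 11:+B, 12:+C
Rule 2 (two of three consecutive points beyond the same 2σ limit) is satisfied at point 7.

rule 2 at point 7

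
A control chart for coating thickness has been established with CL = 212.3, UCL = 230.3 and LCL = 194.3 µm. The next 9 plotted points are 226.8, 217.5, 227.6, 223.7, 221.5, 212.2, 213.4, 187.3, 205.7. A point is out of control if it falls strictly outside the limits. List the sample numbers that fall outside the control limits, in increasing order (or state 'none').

Compare each point to [194.3, 230.3]: sample 8 = 187.3 < LCL.

8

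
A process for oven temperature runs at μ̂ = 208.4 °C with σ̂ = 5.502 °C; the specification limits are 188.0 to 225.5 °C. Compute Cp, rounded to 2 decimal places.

Cp = (USL − LSL) / (6σ̂) = (225.5 − 188.0) / (6 × 5.502) = 37.5000 / 33.0120 = 1.1360

1.14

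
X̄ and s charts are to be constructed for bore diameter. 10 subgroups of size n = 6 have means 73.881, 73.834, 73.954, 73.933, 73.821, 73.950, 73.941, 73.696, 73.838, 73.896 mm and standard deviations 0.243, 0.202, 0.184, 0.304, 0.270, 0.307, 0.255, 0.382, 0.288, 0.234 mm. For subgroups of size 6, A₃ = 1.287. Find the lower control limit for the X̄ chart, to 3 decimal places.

73.531

X̄̄ = (73.881 + 73.834 + 73.954 + 73.933 + 73.821 + 73.950 + 73.941 + 73.696 + 73.838 + 73.896) / 10 = 73.8744
s̄ = (0.243 + 0.202 + 0.184 + 0.304 + 0.270 + 0.307 + 0.255 + 0.382 + 0.288 + 0.234) / 10 = 0.2669
LCL = X̄̄ − A₃·s̄ = 73.8744 − 1.287 × 0.2669 = 73.5309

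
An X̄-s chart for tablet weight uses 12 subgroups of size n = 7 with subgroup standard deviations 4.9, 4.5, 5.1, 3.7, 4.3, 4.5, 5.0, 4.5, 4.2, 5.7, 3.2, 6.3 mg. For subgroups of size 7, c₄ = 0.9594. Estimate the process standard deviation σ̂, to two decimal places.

4.86

s̄ = (4.9 + 4.5 + 5.1 + 3.7 + 4.3 + 4.5 + 5.0 + 4.5 + 4.2 + 5.7 + 3.2 + 6.3) / 12 = 4.6583
σ̂ = s̄ / c₄ = 4.6583 / 0.9594 = 4.8555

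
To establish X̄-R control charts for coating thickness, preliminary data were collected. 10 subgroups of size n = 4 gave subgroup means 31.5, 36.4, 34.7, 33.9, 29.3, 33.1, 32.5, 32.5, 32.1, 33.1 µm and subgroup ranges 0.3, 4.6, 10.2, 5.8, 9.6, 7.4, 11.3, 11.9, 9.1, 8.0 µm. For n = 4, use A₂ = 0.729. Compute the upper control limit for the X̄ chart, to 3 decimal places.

X̄̄ = (31.5 + 36.4 + 34.7 + 33.9 + 29.3 + 33.1 + 32.5 + 32.5 + 32.1 + 33.1) / 10 = 329.1000 / 10 = 32.9100
R̄ = (0.3 + 4.6 + 10.2 + 5.8 + 9.6 + 7.4 + 11.3 + 11.9 + 9.1 + 8.0) / 10 = 78.2000 / 10 = 7.8200
UCL = X̄̄ + A₂·R̄ = 32.9100 + 0.729 × 7.8200 = 38.6108

38.611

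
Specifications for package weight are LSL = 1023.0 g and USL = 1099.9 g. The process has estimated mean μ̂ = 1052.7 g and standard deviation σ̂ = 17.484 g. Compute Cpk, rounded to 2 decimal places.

Cpu = (USL − μ̂) / (3σ̂) = (1099.9 − 1052.7) / (3 × 17.484) = 0.8999; Cpl = (μ̂ − LSL) / (3σ̂) = (1052.7 − 1023.0) / (3 × 17.484) = 0.5662; Cpk = min(Cpu, Cpl) = 0.5662

0.57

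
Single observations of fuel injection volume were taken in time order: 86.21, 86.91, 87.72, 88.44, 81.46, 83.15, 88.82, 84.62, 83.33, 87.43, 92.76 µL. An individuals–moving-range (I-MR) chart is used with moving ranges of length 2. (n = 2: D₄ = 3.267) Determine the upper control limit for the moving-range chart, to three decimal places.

Moving ranges: 0.70, 0.81, 0.72, 6.98, 1.69, 5.67, 4.20, 1.29, 4.10, 5.33; M̄R̄ = 31.4900 / 10 = 3.1490
UCL_MR = D₄·M̄R̄ = 3.267 × 3.1490 = 10.2878

10.288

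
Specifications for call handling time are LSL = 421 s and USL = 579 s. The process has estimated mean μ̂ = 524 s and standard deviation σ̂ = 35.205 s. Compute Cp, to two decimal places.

0.75

Cp = (USL − LSL) / (6σ̂) = (579 − 421) / (6 × 35.205) = 158.0000 / 211.2300 = 0.7480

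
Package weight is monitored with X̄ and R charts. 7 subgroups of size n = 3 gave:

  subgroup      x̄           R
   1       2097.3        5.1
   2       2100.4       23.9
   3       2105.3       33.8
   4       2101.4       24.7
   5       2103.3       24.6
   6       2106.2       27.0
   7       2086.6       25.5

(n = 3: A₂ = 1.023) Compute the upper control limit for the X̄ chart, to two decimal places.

2124.13

X̄̄ = (2097.3 + 2100.4 + 2105.3 + 2101.4 + 2103.3 + 2106.2 + 2086.6) / 7 = 14700.5000 / 7 = 2100.0714
R̄ = (5.1 + 23.9 + 33.8 + 24.7 + 24.6 + 27.0 + 25.5) / 7 = 164.6000 / 7 = 23.5143
UCL = X̄̄ + A₂·R̄ = 2100.0714 + 1.023 × 23.5143 = 2124.1265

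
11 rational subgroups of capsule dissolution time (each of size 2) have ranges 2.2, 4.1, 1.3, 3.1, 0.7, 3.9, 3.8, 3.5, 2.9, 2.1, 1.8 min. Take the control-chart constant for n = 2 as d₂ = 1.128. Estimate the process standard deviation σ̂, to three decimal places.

2.369

R̄ = (2.2 + 4.1 + 1.3 + 3.1 + 0.7 + 3.9 + 3.8 + 3.5 + 2.9 + 2.1 + 1.8) / 11 = 2.6727
σ̂ = R̄ / d₂ = 2.6727 / 1.128 = 2.3694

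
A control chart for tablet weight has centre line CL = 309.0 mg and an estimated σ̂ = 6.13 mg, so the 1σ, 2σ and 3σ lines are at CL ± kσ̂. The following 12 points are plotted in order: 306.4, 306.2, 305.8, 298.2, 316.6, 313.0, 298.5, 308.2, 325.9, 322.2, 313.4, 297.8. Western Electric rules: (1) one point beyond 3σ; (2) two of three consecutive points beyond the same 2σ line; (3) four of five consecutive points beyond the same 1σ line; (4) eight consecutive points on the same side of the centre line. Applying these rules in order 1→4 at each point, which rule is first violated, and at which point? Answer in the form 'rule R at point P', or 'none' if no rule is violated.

rule 2 at point 10

Zone of each point (C = within 1σ̂, B = 1σ̂–2σ̂, A = 2σ̂–3σ̂, * = beyond 3σ̂; sign = side of CL): 1:-C, 2:-C, 3:-C, 4:-B, 5:+B, 6:+C, 7:-B, 8:-C, 9:+A, 10:+A, 11:+C, 12:-B
Rule 2 (two of three consecutive points beyond the same 2σ limit) is satisfied at point 10.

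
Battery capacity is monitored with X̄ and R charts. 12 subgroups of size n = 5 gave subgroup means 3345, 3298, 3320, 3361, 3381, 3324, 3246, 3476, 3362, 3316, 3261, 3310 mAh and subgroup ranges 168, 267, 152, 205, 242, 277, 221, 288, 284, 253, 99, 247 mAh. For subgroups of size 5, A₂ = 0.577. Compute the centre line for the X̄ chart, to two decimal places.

X̄̄ = (3345 + 3298 + 3320 + 3361 + 3381 + 3324 + 3246 + 3476 + 3362 + 3316 + 3261 + 3310) / 12 = 40000.0000 / 12 = 3333.3333
CL = X̄̄ = 3333.3333

3333.33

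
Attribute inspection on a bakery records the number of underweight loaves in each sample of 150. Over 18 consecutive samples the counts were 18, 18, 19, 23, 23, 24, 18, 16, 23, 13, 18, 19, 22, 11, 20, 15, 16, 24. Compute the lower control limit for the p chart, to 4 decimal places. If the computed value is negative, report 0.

p̄ = Σdᵢ / (k·n) = 340 / (18 × 150) = 0.12593
LCL = p̄ − 3·√(p̄(1−p̄)/n) = 0.12593 − 3 × 0.02709 = 0.04466

0.0447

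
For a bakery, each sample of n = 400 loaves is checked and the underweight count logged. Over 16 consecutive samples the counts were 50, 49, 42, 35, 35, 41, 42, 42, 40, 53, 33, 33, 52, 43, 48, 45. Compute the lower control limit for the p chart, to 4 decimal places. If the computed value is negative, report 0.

0.0604

p̄ = Σdᵢ / (k·n) = 683 / (16 × 400) = 0.10672
LCL = p̄ − 3·√(p̄(1−p̄)/n) = 0.10672 − 3 × 0.01544 = 0.06041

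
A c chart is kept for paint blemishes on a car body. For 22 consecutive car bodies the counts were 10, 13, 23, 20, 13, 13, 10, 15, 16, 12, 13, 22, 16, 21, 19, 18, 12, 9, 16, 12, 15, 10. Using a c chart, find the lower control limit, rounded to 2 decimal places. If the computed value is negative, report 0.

3.33

c̄ = (10 + 13 + 23 + 20 + 13 + 13 + 10 + 15 + 16 + 12 + 13 + 22 + 16 + 21 + 19 + 18 + 12 + 9 + 16 + 12 + 15 + 10) / 22 = 328 / 22 = 14.9091
LCL = c̄ − 3√c̄ = 14.9091 − 3 × 3.8612 = 3.3254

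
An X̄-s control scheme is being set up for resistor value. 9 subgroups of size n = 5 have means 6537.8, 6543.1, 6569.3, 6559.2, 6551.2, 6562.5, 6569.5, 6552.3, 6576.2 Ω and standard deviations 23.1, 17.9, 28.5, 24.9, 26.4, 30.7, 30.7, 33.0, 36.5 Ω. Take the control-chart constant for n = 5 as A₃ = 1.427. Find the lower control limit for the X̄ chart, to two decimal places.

X̄̄ = (6537.8 + 6543.1 + 6569.3 + 6559.2 + 6551.2 + 6562.5 + 6569.5 + 6552.3 + 6576.2) / 9 = 6557.9000
s̄ = (23.1 + 17.9 + 28.5 + 24.9 + 26.4 + 30.7 + 30.7 + 33.0 + 36.5) / 9 = 27.9667
LCL = X̄̄ − A₃·s̄ = 6557.9000 − 1.427 × 27.9667 = 6517.9916

6517.99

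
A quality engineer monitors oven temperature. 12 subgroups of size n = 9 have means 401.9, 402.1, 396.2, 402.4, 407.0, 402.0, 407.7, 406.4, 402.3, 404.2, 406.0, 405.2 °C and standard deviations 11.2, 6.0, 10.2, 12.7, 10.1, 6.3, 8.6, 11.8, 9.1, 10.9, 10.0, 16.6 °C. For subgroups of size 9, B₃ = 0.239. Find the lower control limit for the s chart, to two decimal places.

2.46

s̄ = (11.2 + 6.0 + 10.2 + 12.7 + 10.1 + 6.3 + 8.6 + 11.8 + 9.1 + 10.9 + 10.0 + 16.6) / 12 = 10.2917
LCL_s = B₃·s̄ = 0.239 × 10.2917 = 2.4597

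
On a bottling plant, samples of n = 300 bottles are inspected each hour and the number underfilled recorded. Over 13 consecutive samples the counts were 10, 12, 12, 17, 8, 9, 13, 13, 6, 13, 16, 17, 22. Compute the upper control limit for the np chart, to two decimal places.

23.47

p̄ = Σdᵢ / (k·n) = 168 / (13 × 300) = 0.04308
UCL = np̄ + 3·√(np̄(1−p̄)) = 12.9231 + 3 × √(12.9231×0.95692) = 12.9231 + 3 × 3.5166 = 23.4728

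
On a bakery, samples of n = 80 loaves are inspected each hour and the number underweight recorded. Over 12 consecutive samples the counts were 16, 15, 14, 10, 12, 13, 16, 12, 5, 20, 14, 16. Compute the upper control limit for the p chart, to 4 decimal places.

0.2957

p̄ = Σdᵢ / (k·n) = 163 / (12 × 80) = 0.16979
UCL = p̄ + 3·√(p̄(1−p̄)/n) = 0.16979 + 3 × √(0.16979×0.83021/80) = 0.16979 + 3 × 0.04198 = 0.29572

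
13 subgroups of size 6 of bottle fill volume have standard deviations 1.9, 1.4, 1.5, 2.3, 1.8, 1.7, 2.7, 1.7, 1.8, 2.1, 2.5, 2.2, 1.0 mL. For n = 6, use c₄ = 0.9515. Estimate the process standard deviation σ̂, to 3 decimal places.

1.989

s̄ = (1.9 + 1.4 + 1.5 + 2.3 + 1.8 + 1.7 + 2.7 + 1.7 + 1.8 + 2.1 + 2.5 + 2.2 + 1.0) / 13 = 1.8923
σ̂ = s̄ / c₄ = 1.8923 / 0.9515 = 1.9888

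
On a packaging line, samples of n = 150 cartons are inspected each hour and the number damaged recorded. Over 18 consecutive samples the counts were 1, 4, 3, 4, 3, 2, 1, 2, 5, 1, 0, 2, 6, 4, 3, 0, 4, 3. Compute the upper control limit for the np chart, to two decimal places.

p̄ = Σdᵢ / (k·n) = 48 / (18 × 150) = 0.01778
UCL = np̄ + 3·√(np̄(1−p̄)) = 2.6667 + 3 × √(2.6667×0.98222) = 2.6667 + 3 × 1.6184 = 7.5219

7.52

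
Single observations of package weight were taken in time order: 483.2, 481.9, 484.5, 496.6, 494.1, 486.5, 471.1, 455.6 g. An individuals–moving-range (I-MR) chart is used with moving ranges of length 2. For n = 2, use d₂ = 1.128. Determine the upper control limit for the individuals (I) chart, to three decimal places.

X̄ = (483.2 + 481.9 + 484.5 + 496.6 + 494.1 + 486.5 + 471.1 + 455.6) / 8 = 481.6875
Moving ranges: 1.3, 2.6, 12.1, 2.5, 7.6, 15.4, 15.5; M̄R̄ = 57.0000 / 7 = 8.1429
UCL = X̄ + 3·M̄R̄/d₂ = 481.6875 + 3 × 8.1429 / 1.128 = 503.3440

503.344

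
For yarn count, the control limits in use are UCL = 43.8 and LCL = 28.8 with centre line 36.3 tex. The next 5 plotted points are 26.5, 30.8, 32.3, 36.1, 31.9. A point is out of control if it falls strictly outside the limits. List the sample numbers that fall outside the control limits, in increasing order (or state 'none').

1

Compare each point to [28.8, 43.8]: sample 1 = 26.5 < LCL.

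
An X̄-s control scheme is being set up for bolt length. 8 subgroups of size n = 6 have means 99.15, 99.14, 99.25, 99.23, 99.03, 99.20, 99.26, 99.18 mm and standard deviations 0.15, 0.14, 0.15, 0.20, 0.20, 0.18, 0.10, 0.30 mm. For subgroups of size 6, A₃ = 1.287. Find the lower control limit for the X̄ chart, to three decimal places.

X̄̄ = (99.15 + 99.14 + 99.25 + 99.23 + 99.03 + 99.20 + 99.26 + 99.18) / 8 = 99.1800
s̄ = (0.15 + 0.14 + 0.15 + 0.20 + 0.20 + 0.18 + 0.10 + 0.30) / 8 = 0.1775
LCL = X̄̄ − A₃·s̄ = 99.1800 − 1.287 × 0.1775 = 98.9516

98.952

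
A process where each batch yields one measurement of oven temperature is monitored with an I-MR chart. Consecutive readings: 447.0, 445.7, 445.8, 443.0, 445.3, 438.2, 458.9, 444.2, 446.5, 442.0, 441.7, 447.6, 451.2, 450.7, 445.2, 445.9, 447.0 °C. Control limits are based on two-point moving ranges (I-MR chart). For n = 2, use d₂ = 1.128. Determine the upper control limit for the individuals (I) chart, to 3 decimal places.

X̄ = (447.0 + 445.7 + 445.8 + 443.0 + 445.3 + 438.2 + 458.9 + 444.2 + 446.5 + 442.0 + 441.7 + 447.6 + 451.2 + 450.7 + 445.2 + 445.9 + 447.0) / 17 = 446.2294
Moving ranges: 1.3, 0.1, 2.8, 2.3, 7.1, 20.7, 14.7, 2.3, 4.5, 0.3, 5.9, 3.6, 0.5, 5.5, 0.7, 1.1; M̄R̄ = 73.4000 / 16 = 4.5875
UCL = X̄ + 3·M̄R̄/d₂ = 446.2294 + 3 × 4.5875 / 1.128 = 458.4302

458.430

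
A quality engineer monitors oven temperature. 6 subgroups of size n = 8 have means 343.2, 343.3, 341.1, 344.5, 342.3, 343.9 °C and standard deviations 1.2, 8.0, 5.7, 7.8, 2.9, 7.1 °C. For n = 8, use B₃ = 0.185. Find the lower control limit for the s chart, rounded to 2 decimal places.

1.01

s̄ = (1.2 + 8.0 + 5.7 + 7.8 + 2.9 + 7.1) / 6 = 5.4500
LCL_s = B₃·s̄ = 0.185 × 5.4500 = 1.0083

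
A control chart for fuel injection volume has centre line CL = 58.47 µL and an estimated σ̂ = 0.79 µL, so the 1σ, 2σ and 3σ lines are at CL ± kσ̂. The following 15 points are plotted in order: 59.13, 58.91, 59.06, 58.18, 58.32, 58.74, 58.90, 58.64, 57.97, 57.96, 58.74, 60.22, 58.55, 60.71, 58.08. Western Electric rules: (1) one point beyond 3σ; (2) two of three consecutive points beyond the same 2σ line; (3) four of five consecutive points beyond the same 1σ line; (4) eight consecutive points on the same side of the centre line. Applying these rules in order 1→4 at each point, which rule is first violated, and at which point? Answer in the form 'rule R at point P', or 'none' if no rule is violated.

Zone of each point (C = within 1σ̂, B = 1σ̂–2σ̂, A = 2σ̂–3σ̂, * = beyond 3σ̂; sign = side of CL): 1:+C, 2:+C, 3:+C, 4:-C, 5:-C, 6:+C, 7:+C, 8:+C, 9:-C, 10:-C, 11:+C, 12:+A, 13:+C, 14:+A, 15:-C
Rule 2 (two of three consecutive points beyond the same 2σ limit) is satisfied at point 14.

rule 2 at point 14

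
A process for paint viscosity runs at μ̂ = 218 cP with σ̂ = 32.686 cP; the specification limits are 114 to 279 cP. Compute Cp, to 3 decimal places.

0.841

Cp = (USL − LSL) / (6σ̂) = (279 − 114) / (6 × 32.686) = 165.0000 / 196.1160 = 0.8413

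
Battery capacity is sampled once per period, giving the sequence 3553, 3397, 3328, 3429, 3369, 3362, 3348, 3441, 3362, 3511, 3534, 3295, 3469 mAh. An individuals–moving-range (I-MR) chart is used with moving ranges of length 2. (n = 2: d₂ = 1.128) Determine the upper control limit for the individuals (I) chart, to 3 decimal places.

X̄ = (3553 + 3397 + 3328 + 3429 + 3369 + 3362 + 3348 + 3441 + 3362 + 3511 + 3534 + 3295 + 3469) / 13 = 3415.2308
Moving ranges: 156, 69, 101, 60, 7, 14, 93, 79, 149, 23, 239, 174; M̄R̄ = 1164.0000 / 12 = 97.0000
UCL = X̄ + 3·M̄R̄/d₂ = 3415.2308 + 3 × 97.0000 / 1.128 = 3673.2095

3673.209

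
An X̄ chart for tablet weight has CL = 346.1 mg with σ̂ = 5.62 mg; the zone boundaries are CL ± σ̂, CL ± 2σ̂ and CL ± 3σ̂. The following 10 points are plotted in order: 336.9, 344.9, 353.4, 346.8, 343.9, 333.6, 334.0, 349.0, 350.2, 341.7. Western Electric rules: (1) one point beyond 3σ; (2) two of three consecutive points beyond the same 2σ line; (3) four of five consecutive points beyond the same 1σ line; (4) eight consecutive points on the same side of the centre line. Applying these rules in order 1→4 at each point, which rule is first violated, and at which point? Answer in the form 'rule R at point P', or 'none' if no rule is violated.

rule 2 at point 7

Zone of each point (C = within 1σ̂, B = 1σ̂–2σ̂, A = 2σ̂–3σ̂, * = beyond 3σ̂; sign = side of CL): 1:-B, 2:-C, 3:+B, 4:+C, 5:-C, 6:-A, 7:-A, 8:+C, 9:+C, 10:-C
Rule 2 (two of three consecutive points beyond the same 2σ limit) is satisfied at point 7.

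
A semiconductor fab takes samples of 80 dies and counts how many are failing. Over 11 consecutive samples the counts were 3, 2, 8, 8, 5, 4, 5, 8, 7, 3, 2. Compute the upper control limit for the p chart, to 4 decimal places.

p̄ = Σdᵢ / (k·n) = 55 / (11 × 80) = 0.06250
UCL = p̄ + 3·√(p̄(1−p̄)/n) = 0.06250 + 3 × √(0.06250×0.93750/80) = 0.06250 + 3 × 0.02706 = 0.14369

0.1437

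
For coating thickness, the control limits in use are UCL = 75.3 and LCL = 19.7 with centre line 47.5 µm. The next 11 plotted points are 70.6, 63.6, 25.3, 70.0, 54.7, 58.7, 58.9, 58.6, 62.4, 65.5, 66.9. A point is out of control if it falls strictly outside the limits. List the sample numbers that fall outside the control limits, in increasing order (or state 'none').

none

All 11 points lie within [19.7, 75.3].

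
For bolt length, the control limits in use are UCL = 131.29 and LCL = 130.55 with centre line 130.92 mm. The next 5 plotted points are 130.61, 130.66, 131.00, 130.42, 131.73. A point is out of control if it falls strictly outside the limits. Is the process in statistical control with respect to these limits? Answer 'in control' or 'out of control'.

out of control

Compare each point to [130.55, 131.29]: sample 4 = 130.42 < LCL; sample 5 = 131.73 > UCL.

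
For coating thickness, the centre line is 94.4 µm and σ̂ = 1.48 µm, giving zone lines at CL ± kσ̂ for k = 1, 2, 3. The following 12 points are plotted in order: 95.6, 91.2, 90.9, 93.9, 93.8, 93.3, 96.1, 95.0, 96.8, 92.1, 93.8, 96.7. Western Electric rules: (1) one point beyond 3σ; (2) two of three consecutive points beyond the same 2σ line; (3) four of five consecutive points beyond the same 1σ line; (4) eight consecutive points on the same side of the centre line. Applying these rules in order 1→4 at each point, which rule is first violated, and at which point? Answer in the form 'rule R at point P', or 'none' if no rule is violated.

rule 2 at point 3

Zone of each point (C = within 1σ̂, B = 1σ̂–2σ̂, A = 2σ̂–3σ̂, * = beyond 3σ̂; sign = side of CL): 1:+C, 2:-A, 3:-A, 4:-C, 5:-C, 6:-C, 7:+B, 8:+C, 9:+B, 10:-B, 11:-C, 12:+B
Rule 2 (two of three consecutive points beyond the same 2σ limit) is satisfied at point 3.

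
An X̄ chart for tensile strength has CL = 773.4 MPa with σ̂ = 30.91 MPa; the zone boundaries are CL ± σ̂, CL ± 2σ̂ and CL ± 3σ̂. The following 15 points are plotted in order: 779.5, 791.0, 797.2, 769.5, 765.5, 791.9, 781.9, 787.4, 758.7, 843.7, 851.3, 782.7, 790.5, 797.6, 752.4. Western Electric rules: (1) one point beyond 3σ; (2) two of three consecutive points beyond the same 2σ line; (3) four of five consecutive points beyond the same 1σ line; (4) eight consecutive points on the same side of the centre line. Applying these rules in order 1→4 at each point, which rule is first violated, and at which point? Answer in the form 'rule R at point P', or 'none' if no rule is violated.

rule 2 at point 11

Zone of each point (C = within 1σ̂, B = 1σ̂–2σ̂, A = 2σ̂–3σ̂, * = beyond 3σ̂; sign = side of CL): 1:+C, 2:+C, 3:+C, 4:-C, 5:-C, 6:+C, 7:+C, 8:+C, 9:-C, 10:+A, 11:+A, 12:+C, 13:+C, 14:+C, 15:-C
Rule 2 (two of three consecutive points beyond the same 2σ limit) is satisfied at point 11.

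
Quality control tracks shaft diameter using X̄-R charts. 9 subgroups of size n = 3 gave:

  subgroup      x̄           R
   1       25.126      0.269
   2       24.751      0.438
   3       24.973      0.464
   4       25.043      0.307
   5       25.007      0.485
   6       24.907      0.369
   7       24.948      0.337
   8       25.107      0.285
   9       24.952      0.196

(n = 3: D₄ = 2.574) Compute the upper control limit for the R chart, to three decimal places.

0.901

R̄ = (0.269 + 0.438 + 0.464 + 0.307 + 0.485 + 0.369 + 0.337 + 0.285 + 0.196) / 9 = 3.1500 / 9 = 0.3500
UCL_R = D₄·R̄ = 2.574 × 0.3500 = 0.9009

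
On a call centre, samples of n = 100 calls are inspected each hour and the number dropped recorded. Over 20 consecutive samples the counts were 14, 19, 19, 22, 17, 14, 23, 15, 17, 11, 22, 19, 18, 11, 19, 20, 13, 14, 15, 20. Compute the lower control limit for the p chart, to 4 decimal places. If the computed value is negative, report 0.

0.0580

p̄ = Σdᵢ / (k·n) = 342 / (20 × 100) = 0.17100
LCL = p̄ − 3·√(p̄(1−p̄)/n) = 0.17100 − 3 × 0.03765 = 0.05805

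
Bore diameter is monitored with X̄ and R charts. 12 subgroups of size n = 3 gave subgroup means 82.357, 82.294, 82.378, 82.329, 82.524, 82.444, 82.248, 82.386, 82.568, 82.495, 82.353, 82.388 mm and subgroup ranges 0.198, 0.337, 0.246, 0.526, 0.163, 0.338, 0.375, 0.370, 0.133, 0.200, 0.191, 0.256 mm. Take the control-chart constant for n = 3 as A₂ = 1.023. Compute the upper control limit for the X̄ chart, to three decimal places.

82.681

X̄̄ = (82.357 + 82.294 + 82.378 + 82.329 + 82.524 + 82.444 + 82.248 + 82.386 + 82.568 + 82.495 + 82.353 + 82.388) / 12 = 988.7640 / 12 = 82.3970
R̄ = (0.198 + 0.337 + 0.246 + 0.526 + 0.163 + 0.338 + 0.375 + 0.370 + 0.133 + 0.200 + 0.191 + 0.256) / 12 = 3.3330 / 12 = 0.2777
UCL = X̄̄ + A₂·R̄ = 82.3970 + 1.023 × 0.2777 = 82.6811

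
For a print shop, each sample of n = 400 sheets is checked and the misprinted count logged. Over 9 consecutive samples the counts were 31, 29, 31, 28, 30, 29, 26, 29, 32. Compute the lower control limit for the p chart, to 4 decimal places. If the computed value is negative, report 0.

p̄ = Σdᵢ / (k·n) = 265 / (9 × 400) = 0.07361
LCL = p̄ − 3·√(p̄(1−p̄)/n) = 0.07361 − 3 × 0.01306 = 0.03444

0.0344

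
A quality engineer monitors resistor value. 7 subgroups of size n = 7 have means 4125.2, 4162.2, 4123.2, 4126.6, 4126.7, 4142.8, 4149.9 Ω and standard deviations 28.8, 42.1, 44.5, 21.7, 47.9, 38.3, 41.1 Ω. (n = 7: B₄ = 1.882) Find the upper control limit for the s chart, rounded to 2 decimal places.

71.09

s̄ = (28.8 + 42.1 + 44.5 + 21.7 + 47.9 + 38.3 + 41.1) / 7 = 37.7714
UCL_s = B₄·s̄ = 1.882 × 37.7714 = 71.0858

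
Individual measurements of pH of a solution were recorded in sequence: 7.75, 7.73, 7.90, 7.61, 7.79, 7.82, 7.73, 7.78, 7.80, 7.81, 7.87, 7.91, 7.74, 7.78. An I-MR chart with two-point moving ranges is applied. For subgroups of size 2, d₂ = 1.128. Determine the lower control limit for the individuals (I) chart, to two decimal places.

7.55

X̄ = (7.75 + 7.73 + 7.90 + 7.61 + 7.79 + 7.82 + 7.73 + 7.78 + 7.80 + 7.81 + 7.87 + 7.91 + 7.74 + 7.78) / 14 = 7.7871
Moving ranges: 0.02, 0.17, 0.29, 0.18, 0.03, 0.09, 0.05, 0.02, 0.01, 0.06, 0.04, 0.17, 0.04; M̄R̄ = 1.1700 / 13 = 0.0900
LCL = X̄ − 3·M̄R̄/d₂ = 7.7871 − 3 × 0.0900 / 1.128 = 7.5478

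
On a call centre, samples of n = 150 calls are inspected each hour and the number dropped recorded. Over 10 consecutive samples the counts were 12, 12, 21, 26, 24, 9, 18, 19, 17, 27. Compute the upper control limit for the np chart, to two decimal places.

p̄ = Σdᵢ / (k·n) = 185 / (10 × 150) = 0.12333
UCL = np̄ + 3·√(np̄(1−p̄)) = 18.5000 + 3 × √(18.5000×0.87667) = 18.5000 + 3 × 4.0272 = 30.5816

30.58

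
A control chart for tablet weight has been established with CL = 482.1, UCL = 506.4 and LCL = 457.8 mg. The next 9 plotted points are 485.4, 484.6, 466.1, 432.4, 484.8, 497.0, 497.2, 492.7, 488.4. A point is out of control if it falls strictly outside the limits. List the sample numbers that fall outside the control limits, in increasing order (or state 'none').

Compare each point to [457.8, 506.4]: sample 4 = 432.4 < LCL.

4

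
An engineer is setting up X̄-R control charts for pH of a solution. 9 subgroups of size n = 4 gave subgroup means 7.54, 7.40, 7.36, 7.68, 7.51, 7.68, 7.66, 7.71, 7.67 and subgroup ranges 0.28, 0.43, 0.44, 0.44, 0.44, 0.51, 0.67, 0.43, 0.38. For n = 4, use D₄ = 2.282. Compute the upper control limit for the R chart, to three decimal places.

1.019

R̄ = (0.28 + 0.43 + 0.44 + 0.44 + 0.44 + 0.51 + 0.67 + 0.43 + 0.38) / 9 = 4.0200 / 9 = 0.4467
UCL_R = D₄·R̄ = 2.282 × 0.4467 = 1.0193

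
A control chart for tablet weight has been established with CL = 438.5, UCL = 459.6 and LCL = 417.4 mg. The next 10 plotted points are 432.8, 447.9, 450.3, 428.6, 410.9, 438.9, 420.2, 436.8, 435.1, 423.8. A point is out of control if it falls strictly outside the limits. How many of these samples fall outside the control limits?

Compare each point to [417.4, 459.6]: sample 5 = 410.9 < LCL.

1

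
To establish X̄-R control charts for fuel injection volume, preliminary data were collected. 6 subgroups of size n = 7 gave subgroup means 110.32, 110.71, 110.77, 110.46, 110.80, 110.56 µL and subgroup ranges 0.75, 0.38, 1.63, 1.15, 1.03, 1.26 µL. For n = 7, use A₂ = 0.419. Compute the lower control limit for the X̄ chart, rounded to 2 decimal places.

X̄̄ = (110.32 + 110.71 + 110.77 + 110.46 + 110.80 + 110.56) / 6 = 663.6200 / 6 = 110.6033
R̄ = (0.75 + 0.38 + 1.63 + 1.15 + 1.03 + 1.26) / 6 = 6.2000 / 6 = 1.0333
LCL = X̄̄ − A₂·R̄ = 110.6033 − 0.419 × 1.0333 = 110.1704

110.17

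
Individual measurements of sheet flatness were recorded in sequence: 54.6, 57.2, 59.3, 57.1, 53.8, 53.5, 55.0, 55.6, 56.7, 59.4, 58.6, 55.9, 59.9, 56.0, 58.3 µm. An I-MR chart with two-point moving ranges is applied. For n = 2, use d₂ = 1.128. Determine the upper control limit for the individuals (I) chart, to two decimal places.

X̄ = (54.6 + 57.2 + 59.3 + 57.1 + 53.8 + 53.5 + 55.0 + 55.6 + 56.7 + 59.4 + 58.6 + 55.9 + 59.9 + 56.0 + 58.3) / 15 = 56.7267
Moving ranges: 2.6, 2.1, 2.2, 3.3, 0.3, 1.5, 0.6, 1.1, 2.7, 0.8, 2.7, 4.0, 3.9, 2.3; M̄R̄ = 30.1000 / 14 = 2.1500
UCL = X̄ + 3·M̄R̄/d₂ = 56.7267 + 3 × 2.1500 / 1.128 = 62.4448

62.44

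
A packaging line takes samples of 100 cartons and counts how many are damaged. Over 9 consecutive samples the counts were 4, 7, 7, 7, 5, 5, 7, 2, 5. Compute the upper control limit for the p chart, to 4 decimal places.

0.1225

p̄ = Σdᵢ / (k·n) = 49 / (9 × 100) = 0.05444
UCL = p̄ + 3·√(p̄(1−p̄)/n) = 0.05444 + 3 × √(0.05444×0.94556/100) = 0.05444 + 3 × 0.02269 = 0.12251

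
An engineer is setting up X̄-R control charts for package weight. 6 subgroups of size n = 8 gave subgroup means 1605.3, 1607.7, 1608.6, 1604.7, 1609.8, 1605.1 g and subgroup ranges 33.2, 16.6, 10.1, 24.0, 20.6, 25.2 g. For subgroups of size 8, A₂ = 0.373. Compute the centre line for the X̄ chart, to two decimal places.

X̄̄ = (1605.3 + 1607.7 + 1608.6 + 1604.7 + 1609.8 + 1605.1) / 6 = 9641.2000 / 6 = 1606.8667
CL = X̄̄ = 1606.8667

1606.87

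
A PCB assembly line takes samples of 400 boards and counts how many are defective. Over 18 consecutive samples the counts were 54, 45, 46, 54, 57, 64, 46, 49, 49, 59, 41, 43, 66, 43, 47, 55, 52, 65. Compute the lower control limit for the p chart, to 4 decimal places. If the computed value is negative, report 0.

0.0794

p̄ = Σdᵢ / (k·n) = 935 / (18 × 400) = 0.12986
LCL = p̄ − 3·√(p̄(1−p̄)/n) = 0.12986 − 3 × 0.01681 = 0.07944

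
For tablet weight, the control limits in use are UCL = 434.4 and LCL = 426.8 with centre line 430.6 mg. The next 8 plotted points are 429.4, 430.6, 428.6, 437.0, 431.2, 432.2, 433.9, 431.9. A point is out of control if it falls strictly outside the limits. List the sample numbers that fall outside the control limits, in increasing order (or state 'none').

4

Compare each point to [426.8, 434.4]: sample 4 = 437.0 > UCL.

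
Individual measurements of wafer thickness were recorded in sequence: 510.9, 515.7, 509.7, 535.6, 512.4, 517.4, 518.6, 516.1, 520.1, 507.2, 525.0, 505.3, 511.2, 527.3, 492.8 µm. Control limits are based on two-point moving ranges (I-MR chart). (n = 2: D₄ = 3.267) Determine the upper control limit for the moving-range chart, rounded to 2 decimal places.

41.89

Moving ranges: 4.8, 6.0, 25.9, 23.2, 5.0, 1.2, 2.5, 4.0, 12.9, 17.8, 19.7, 5.9, 16.1, 34.5; M̄R̄ = 179.5000 / 14 = 12.8214
UCL_MR = D₄·M̄R̄ = 3.267 × 12.8214 = 41.8876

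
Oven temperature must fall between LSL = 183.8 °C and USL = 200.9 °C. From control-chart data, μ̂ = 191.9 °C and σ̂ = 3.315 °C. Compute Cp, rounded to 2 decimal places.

Cp = (USL − LSL) / (6σ̂) = (200.9 − 183.8) / (6 × 3.315) = 17.1000 / 19.8900 = 0.8597

0.86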